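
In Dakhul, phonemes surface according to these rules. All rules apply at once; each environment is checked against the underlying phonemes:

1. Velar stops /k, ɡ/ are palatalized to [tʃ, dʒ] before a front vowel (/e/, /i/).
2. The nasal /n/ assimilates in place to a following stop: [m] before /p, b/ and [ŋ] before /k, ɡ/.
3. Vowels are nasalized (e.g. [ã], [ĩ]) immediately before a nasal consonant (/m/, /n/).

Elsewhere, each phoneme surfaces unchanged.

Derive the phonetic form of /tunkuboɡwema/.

[tũŋkuboɡwẽma]

/t/ stays [t].
Rule 3 applies to /u/ (between /t/ and /n/: before a nasal consonant) → [ũ].
Rule 2 applies to /n/ (between /u/ and /k/: before a labial or velar stop) → [ŋ].
/k/ (between /n/ and /u/) is in the target of rule 1 but the environment (before a front vowel) is not met → [k].
/u/ (between /k/ and /b/): rule 3 targets it, but not before a nasal consonant → unchanged [u].
/b/ — not in any rule's target class → [b].
/o/ (between /b/ and /ɡ/) is in the target of rule 3 but the environment (before a nasal consonant) is not met → [o].
/ɡ/ (between /o/ and /w/) is in the target of rule 1 but the environment (before a front vowel) is not met → [ɡ].
/w/ — not in any rule's target class → [w].
/e/ (between /w/ and /m/) occurs before a nasal consonant → [ẽ] by rule 3.
/m/ — not in any rule's target class → [m].
/a/ — word-final; rule 3 does not apply here → [a].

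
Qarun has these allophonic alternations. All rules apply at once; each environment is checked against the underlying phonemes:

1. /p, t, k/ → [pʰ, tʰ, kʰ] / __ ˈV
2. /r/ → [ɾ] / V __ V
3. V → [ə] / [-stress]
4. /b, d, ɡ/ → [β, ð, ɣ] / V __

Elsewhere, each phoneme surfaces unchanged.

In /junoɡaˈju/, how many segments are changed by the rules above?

Segments that undergo a rule: /u/ → [ə] (rule 3); /o/ → [ə] (rule 3); /ɡ/ → [ɣ] (rule 4); /a/ → [ə] (rule 3).
All other segments surface unchanged.

4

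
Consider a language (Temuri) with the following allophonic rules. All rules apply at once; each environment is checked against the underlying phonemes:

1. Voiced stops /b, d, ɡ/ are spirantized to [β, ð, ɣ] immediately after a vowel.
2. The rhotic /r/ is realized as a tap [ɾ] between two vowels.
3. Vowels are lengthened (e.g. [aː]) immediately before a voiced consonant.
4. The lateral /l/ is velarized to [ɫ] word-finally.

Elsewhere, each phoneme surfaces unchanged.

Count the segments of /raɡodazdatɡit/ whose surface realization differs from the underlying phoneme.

Segments that undergo a rule: /a/ → [aː] (rule 3); /ɡ/ → [ɣ] (rule 1); /o/ → [oː] (rule 3); /d/ → [ð] (rule 1); /a/ → [aː] (rule 3).
All other segments surface unchanged.

5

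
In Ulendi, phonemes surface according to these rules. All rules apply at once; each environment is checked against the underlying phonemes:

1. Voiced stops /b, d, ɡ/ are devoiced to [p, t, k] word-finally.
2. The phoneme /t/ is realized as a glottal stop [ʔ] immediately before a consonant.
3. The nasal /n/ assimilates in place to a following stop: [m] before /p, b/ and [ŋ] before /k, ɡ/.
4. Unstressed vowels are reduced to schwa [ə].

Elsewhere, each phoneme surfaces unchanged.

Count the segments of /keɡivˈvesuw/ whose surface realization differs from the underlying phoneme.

Segments that undergo a rule: /e/ → [ə] (rule 4); /i/ → [ə] (rule 4); /u/ → [ə] (rule 4).
All other segments surface unchanged.

3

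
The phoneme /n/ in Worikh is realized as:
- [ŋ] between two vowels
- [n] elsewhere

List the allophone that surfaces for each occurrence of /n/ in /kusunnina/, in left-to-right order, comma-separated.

[n], [n], [ŋ]

Occurrence 1 (position 5): no conditioning environment matches → elsewhere allophone [n].
Occurrence 2 (position 6): no conditioning environment matches → elsewhere allophone [n].
Occurrence 3 (position 8): between two vowels → [ŋ].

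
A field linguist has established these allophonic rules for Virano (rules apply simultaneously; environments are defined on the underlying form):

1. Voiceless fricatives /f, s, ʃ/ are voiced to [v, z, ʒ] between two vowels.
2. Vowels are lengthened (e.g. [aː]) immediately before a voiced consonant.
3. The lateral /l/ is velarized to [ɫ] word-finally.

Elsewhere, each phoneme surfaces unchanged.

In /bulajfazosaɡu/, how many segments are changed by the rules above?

5

Segments that undergo a rule: /u/ → [uː] (rule 2); /a/ → [aː] (rule 2); /a/ → [aː] (rule 2); /s/ → [z] (rule 1); /a/ → [aː] (rule 2).
All other segments surface unchanged.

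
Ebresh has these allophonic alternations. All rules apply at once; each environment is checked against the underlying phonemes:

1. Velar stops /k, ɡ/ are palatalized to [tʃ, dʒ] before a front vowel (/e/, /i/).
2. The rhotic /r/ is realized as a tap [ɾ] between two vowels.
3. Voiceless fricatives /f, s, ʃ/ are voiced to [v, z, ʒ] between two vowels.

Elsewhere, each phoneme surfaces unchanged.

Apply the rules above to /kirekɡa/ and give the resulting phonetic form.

[tʃiɾekɡa]

/k/ — word-initial, before a front vowel — surfaces as [tʃ] (rule 1).
/i/ stays [i].
/r/ meets the environment for rule 2 (between two vowels) → [ɾ].
/e/ — not in any rule's target class → [e].
/k/ — between /e/ and /ɡ/; rule 1 does not apply here → [k].
/ɡ/ (between /k/ and /a/): rule 1 targets it, but not before a front vowel → unchanged [ɡ].
/a/ (word-final): no rule targets it → [a].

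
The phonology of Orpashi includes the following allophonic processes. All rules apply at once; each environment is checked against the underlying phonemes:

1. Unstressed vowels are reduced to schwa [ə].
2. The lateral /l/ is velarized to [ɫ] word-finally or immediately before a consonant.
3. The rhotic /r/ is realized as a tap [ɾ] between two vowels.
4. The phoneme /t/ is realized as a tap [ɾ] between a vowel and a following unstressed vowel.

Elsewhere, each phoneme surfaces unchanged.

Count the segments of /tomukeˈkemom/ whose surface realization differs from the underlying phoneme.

4

Segments that undergo a rule: /o/ → [ə] (rule 1); /u/ → [ə] (rule 1); /e/ → [ə] (rule 1); /o/ → [ə] (rule 1).
All other segments surface unchanged.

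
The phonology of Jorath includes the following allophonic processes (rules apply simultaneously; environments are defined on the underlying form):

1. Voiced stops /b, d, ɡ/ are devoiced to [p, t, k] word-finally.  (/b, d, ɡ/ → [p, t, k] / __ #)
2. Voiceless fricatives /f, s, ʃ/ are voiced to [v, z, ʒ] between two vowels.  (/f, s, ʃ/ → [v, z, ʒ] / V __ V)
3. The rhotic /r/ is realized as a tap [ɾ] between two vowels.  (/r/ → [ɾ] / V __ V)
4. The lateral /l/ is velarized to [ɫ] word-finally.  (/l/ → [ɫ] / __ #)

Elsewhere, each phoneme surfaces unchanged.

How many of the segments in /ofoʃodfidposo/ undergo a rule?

3

Segments that undergo a rule: /f/ → [v] (rule 2); /ʃ/ → [ʒ] (rule 2); /s/ → [z] (rule 2).
All other segments surface unchanged.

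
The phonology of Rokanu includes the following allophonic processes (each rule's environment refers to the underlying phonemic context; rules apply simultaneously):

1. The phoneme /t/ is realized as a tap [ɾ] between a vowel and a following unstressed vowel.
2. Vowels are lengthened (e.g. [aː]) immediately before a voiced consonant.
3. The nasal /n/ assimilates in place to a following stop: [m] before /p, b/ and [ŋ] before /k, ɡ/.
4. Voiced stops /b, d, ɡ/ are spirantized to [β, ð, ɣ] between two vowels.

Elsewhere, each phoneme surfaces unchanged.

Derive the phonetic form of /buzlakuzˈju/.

/b/ (word-initial) is in the target of rule 4 but the environment (between two vowels) is not met → [b].
/u/ (between /b/ and /z/) occurs before a voiced consonant → [uː] by rule 2.
/z/ stays [z].
/l/ (between /z/ and /a/) is unaffected → [l].
/a/ — between /l/ and /k/; rule 2 does not apply here → [a].
/k/ — not in any rule's target class → [k].
/u/ — between /k/ and /z/, before a voiced consonant — surfaces as [uː] (rule 2).
/z/ — not in any rule's target class → [z].
/j/ (between /z/ and /u/): no rule targets it → [j].
/u/ (word-final): rule 2 targets it, but not before a voiced consonant → unchanged [u].

[buːzlakuːzˈju]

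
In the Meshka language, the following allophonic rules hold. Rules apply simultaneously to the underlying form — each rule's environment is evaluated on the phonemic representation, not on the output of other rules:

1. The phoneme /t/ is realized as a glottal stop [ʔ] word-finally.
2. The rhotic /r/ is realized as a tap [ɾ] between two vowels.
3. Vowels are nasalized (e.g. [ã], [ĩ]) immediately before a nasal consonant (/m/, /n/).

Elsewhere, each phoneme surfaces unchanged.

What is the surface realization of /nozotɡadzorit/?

[nozotɡadzoɾiʔ]

/n/ (word-initial): no rule targets it → [n].
/o/ — between /n/ and /z/; rule 3 does not apply here → [o].
/z/ (between /o/ and /o/) is unaffected → [z].
/o/ (between /z/ and /t/): rule 3 targets it, but not before a nasal consonant → unchanged [o].
/t/ — between /o/ and /ɡ/; rule 1 does not apply here → [t].
/ɡ/ stays [ɡ].
/a/ (between /ɡ/ and /d/) is in the target of rule 3 but the environment (before a nasal consonant) is not met → [a].
/d/ (between /a/ and /z/): no rule targets it → [d].
/z/ (between /d/ and /o/): no rule targets it → [z].
/o/ — between /z/ and /r/; rule 3 does not apply here → [o].
/r/ meets the environment for rule 2 (between two vowels) → [ɾ].
/i/ — between /r/ and /t/; rule 3 does not apply here → [i].
/t/ (word-final) occurs word-finally → [ʔ] by rule 1.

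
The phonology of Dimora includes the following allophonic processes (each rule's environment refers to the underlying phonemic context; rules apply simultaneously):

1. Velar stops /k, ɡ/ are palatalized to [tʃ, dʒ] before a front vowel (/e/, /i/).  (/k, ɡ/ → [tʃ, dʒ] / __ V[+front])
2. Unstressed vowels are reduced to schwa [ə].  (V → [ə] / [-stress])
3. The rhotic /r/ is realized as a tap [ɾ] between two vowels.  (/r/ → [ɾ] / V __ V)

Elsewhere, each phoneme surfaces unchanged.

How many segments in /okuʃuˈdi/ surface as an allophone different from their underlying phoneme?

Segments that undergo a rule: /o/ → [ə] (rule 2); /u/ → [ə] (rule 2); /u/ → [ə] (rule 2).
All other segments surface unchanged.

3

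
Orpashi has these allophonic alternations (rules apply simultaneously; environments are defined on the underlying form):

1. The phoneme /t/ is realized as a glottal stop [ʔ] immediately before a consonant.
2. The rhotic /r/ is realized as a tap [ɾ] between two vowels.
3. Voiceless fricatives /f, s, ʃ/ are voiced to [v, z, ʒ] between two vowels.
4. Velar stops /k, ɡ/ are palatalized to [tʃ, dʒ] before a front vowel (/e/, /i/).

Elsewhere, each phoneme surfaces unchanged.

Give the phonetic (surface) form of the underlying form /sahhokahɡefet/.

[sahhokahdʒevet]

/s/ (word-initial) fails the environment for rule 3, so it stays [s].
/a/ (between /s/ and /h/): no rule targets it → [a].
/h/ (between /a/ and /h/): no rule targets it → [h].
/h/ stays [h].
/o/ (between /h/ and /k/) is unaffected → [o].
/k/ (between /o/ and /a/): rule 4 targets it, but not before a front vowel → unchanged [k].
/a/ (between /k/ and /h/): no rule targets it → [a].
/h/ — not in any rule's target class → [h].
/ɡ/ meets the environment for rule 4 (before a front vowel) → [dʒ].
/e/ (between /ɡ/ and /f/) is unaffected → [e].
/f/ meets the environment for rule 3 (between two vowels) → [v].
/e/ (between /f/ and /t/) is unaffected → [e].
/t/ (word-final) fails the environment for rule 1, so it stays [t].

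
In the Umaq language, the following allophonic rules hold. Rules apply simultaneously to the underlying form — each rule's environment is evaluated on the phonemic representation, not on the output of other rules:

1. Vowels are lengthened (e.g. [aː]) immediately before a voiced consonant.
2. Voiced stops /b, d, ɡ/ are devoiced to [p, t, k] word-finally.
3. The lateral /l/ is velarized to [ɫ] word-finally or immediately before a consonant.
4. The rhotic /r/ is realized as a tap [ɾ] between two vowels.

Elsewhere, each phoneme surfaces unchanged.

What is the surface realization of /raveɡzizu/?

[raːveːɡziːzu]

/r/ (word-initial): rule 4 targets it, but not between two vowels → unchanged [r].
/a/ meets the environment for rule 1 (before a voiced consonant) → [aː].
/v/ stays [v].
Rule 1 applies to /e/ (between /v/ and /ɡ/: before a voiced consonant) → [eː].
/ɡ/ (between /e/ and /z/) fails the environment for rule 2, so it stays [ɡ].
/z/ (between /ɡ/ and /i/) is unaffected → [z].
/i/ — between /z/ and /z/, before a voiced consonant — surfaces as [iː] (rule 1).
/z/ stays [z].
/u/ (word-final): rule 1 targets it, but not before a voiced consonant → unchanged [u].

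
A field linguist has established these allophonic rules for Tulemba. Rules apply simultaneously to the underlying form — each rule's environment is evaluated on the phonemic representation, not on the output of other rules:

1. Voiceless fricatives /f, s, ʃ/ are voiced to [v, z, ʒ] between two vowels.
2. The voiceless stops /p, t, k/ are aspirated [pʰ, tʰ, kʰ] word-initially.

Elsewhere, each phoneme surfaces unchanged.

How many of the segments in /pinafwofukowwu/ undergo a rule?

Segments that undergo a rule: /p/ → [pʰ] (rule 2); /f/ → [v] (rule 1).
All other segments surface unchanged.

2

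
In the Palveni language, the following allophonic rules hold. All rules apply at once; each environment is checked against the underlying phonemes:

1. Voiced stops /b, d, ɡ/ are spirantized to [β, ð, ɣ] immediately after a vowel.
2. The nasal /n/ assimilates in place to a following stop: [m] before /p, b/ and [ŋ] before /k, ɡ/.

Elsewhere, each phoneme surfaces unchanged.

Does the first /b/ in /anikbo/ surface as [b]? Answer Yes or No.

/b/ (between /k/ and /o/): rule 1 targets it, but not immediately after a vowel → unchanged [b].
The actual realization is [b], which matches [b].

Yes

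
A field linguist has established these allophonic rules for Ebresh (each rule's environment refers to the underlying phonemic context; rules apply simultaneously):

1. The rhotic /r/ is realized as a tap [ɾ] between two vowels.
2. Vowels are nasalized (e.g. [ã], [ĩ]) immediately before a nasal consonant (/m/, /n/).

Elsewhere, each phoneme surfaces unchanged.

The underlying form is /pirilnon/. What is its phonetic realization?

/p/ (word-initial) is unaffected → [p].
/i/ (between /p/ and /r/): rule 2 targets it, but not before a nasal consonant → unchanged [i].
Rule 1 applies to /r/ (between /i/ and /i/: between two vowels) → [ɾ].
/i/ (between /r/ and /l/) is in the target of rule 2 but the environment (before a nasal consonant) is not met → [i].
/l/ (between /i/ and /n/): no rule targets it → [l].
/n/ (between /l/ and /o/): no rule targets it → [n].
Rule 2 applies to /o/ (between /n/ and /n/: before a nasal consonant) → [õ].
/n/ — not in any rule's target class → [n].

[piɾilnõn]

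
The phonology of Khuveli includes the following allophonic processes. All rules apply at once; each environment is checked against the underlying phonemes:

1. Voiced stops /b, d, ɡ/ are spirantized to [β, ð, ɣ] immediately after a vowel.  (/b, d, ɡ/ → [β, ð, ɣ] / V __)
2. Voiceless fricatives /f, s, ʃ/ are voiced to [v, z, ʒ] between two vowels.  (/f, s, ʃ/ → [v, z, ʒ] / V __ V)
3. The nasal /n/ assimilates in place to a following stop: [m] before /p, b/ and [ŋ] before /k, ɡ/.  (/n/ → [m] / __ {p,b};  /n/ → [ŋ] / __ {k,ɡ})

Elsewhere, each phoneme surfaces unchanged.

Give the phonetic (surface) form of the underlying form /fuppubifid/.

[fuppuβivið]

/f/ (word-initial): rule 2 targets it, but not between two vowels → unchanged [f].
/u/ (between /f/ and /p/): no rule targets it → [u].
/p/ stays [p].
/p/ (between /p/ and /u/) is unaffected → [p].
/u/ stays [u].
/b/ (between /u/ and /i/) occurs immediately after a vowel → [β] by rule 1.
/i/ stays [i].
/f/ meets the environment for rule 2 (between two vowels) → [v].
/i/ (between /f/ and /d/) is unaffected → [i].
/d/ meets the environment for rule 1 (immediately after a vowel) → [ð].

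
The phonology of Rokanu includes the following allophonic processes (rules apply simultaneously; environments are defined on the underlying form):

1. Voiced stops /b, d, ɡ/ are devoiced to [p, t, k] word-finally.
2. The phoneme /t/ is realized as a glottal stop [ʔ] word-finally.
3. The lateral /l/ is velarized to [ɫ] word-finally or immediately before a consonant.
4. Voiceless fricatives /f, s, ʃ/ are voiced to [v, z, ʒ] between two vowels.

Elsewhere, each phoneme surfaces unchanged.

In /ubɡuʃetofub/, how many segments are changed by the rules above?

Segments that undergo a rule: /ʃ/ → [ʒ] (rule 4); /f/ → [v] (rule 4); /b/ → [p] (rule 1).
All other segments surface unchanged.

3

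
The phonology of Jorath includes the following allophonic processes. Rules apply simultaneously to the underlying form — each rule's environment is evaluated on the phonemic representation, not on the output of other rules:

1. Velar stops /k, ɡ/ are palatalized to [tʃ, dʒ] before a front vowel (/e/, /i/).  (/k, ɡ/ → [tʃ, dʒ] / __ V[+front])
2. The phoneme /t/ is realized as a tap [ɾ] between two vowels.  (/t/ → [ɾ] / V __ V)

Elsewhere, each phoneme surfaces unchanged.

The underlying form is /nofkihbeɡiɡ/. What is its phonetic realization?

/n/ (word-initial): no rule targets it → [n].
/o/ stays [o].
/f/ (between /o/ and /k/): no rule targets it → [f].
/k/ (between /f/ and /i/): before a front vowel, so rule 1 applies → [tʃ].
/i/ (between /k/ and /h/): no rule targets it → [i].
/h/ (between /i/ and /b/): no rule targets it → [h].
/b/ (between /h/ and /e/) is unaffected → [b].
/e/ (between /b/ and /ɡ/): no rule targets it → [e].
/ɡ/ meets the environment for rule 1 (before a front vowel) → [dʒ].
/i/ stays [i].
/ɡ/ — word-final; rule 1 does not apply here → [ɡ].

[noftʃihbedʒiɡ]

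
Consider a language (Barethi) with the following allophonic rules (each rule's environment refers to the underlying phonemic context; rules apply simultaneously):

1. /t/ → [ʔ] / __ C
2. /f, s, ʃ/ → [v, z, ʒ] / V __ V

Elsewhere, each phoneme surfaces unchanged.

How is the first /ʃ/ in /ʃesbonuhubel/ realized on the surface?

[ʃ]

/ʃ/ (word-initial) fails the environment for rule 2, so it stays [ʃ].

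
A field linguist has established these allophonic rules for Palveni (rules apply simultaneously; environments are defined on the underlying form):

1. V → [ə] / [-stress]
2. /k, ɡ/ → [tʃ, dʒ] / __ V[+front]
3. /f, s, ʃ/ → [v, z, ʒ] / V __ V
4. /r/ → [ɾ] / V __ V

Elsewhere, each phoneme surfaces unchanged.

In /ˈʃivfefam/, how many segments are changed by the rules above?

Segments that undergo a rule: /e/ → [ə] (rule 1); /f/ → [v] (rule 3); /a/ → [ə] (rule 1).
All other segments surface unchanged.

3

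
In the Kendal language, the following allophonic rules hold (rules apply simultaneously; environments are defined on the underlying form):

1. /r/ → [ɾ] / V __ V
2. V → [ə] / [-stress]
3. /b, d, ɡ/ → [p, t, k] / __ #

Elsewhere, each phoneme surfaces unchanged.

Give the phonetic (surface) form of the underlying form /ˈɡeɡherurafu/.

[ˈɡeɡhəɾəɾəfə]

/ɡ/ (word-initial) is in the target of rule 3 but the environment (word-finally) is not met → [ɡ].
/e/ (between /ɡ/ and /ɡ/): rule 2 targets it, but not in an unstressed syllable → unchanged [e].
/ɡ/ — between /e/ and /h/; rule 3 does not apply here → [ɡ].
/h/ (between /ɡ/ and /e/): no rule targets it → [h].
/e/ — between /h/ and /r/, in an unstressed syllable — surfaces as [ə] (rule 2).
Rule 1 applies to /r/ (between /e/ and /u/: between two vowels) → [ɾ].
Rule 2 applies to /u/ (between /r/ and /r/: in an unstressed syllable) → [ə].
/r/ — between /u/ and /a/, between two vowels — surfaces as [ɾ] (rule 1).
/a/ (between /r/ and /f/): in an unstressed syllable, so rule 2 applies → [ə].
/f/ (between /a/ and /u/) is unaffected → [f].
/u/ — word-final, in an unstressed syllable — surfaces as [ə] (rule 2).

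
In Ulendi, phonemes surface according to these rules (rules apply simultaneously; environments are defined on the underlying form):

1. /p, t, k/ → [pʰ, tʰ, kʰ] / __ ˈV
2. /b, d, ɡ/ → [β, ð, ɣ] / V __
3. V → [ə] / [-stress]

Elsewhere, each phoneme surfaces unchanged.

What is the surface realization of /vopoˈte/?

/v/ stays [v].
/o/ (between /v/ and /p/): in an unstressed syllable, so rule 3 applies → [ə].
/p/ (between /o/ and /o/): rule 1 targets it, but not immediately before a stressed vowel → unchanged [p].
/o/ (between /p/ and /t/): in an unstressed syllable, so rule 3 applies → [ə].
/t/ (between /o/ and /e/) occurs immediately before a stressed vowel → [tʰ] by rule 1.
/e/ (word-final) fails the environment for rule 3, so it stays [e].

[vəpəˈtʰe]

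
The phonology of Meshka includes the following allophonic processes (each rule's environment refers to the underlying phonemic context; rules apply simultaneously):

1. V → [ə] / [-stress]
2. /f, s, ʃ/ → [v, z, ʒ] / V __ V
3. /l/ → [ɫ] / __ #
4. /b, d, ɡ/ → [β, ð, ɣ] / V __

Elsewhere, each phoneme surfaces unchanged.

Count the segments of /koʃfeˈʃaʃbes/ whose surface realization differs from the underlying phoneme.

Segments that undergo a rule: /o/ → [ə] (rule 1); /e/ → [ə] (rule 1); /ʃ/ → [ʒ] (rule 2); /e/ → [ə] (rule 1).
All other segments surface unchanged.

4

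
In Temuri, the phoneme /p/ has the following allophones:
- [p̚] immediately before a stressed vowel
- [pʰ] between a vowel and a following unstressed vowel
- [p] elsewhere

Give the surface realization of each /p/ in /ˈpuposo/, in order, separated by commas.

[p̚], [pʰ]

Occurrence 1 (position 1): immediately before a stressed vowel → [p̚].
Occurrence 2 (position 3): between a vowel and a following unstressed vowel → [pʰ].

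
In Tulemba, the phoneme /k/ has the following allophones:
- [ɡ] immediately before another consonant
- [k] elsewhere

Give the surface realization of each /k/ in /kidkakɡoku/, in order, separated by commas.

[k], [k], [ɡ], [k]

Occurrence 1 (position 1): no conditioning environment matches → elsewhere allophone [k].
Occurrence 2 (position 4): no conditioning environment matches → elsewhere allophone [k].
Occurrence 3 (position 6): immediately before another consonant → [ɡ].
Occurrence 4 (position 9): no conditioning environment matches → elsewhere allophone [k].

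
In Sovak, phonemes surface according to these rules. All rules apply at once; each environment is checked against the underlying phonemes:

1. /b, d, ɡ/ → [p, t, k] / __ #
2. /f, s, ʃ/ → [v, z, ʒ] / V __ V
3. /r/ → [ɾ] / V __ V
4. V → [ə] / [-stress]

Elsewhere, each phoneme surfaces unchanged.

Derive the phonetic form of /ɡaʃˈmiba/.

/ɡ/ — word-initial; rule 1 does not apply here → [ɡ].
/a/ — between /ɡ/ and /ʃ/, in an unstressed syllable — surfaces as [ə] (rule 4).
/ʃ/ (between /a/ and /m/): rule 2 targets it, but not between two vowels → unchanged [ʃ].
/i/ (between /m/ and /b/) is in the target of rule 4 but the environment (in an unstressed syllable) is not met → [i].
/b/ (between /i/ and /a/) is in the target of rule 1 but the environment (word-finally) is not met → [b].
/a/ (word-final): in an unstressed syllable, so rule 4 applies → [ə].

[ɡəʃˈmibə]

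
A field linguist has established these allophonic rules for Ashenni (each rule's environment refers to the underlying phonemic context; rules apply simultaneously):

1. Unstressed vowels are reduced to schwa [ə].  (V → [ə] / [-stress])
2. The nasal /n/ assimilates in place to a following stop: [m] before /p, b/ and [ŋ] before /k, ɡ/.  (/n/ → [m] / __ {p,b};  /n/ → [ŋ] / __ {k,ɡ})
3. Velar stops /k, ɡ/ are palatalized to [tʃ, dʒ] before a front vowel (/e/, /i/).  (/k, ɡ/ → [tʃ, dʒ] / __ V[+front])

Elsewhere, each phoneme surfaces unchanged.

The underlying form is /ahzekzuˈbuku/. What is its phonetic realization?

Rule 1 applies to /a/ (word-initial: in an unstressed syllable) → [ə].
/h/ (between /a/ and /z/) is unaffected → [h].
/z/ — not in any rule's target class → [z].
Rule 1 applies to /e/ (between /z/ and /k/: in an unstressed syllable) → [ə].
/k/ (between /e/ and /z/) fails the environment for rule 3, so it stays [k].
/z/ (between /k/ and /u/) is unaffected → [z].
/u/ (between /z/ and /b/) occurs in an unstressed syllable → [ə] by rule 1.
/b/ — not in any rule's target class → [b].
/u/ — between /b/ and /k/; rule 1 does not apply here → [u].
/k/ (between /u/ and /u/) is in the target of rule 3 but the environment (before a front vowel) is not met → [k].
/u/ — word-final, in an unstressed syllable — surfaces as [ə] (rule 1).

[əhzəkzəˈbukə]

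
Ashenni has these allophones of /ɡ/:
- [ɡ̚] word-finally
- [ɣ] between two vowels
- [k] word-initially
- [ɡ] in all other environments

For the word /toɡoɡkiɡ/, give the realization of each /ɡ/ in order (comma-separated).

[ɣ], [ɡ], [ɡ̚]

Occurrence 1 (position 3): between two vowels → [ɣ].
Occurrence 2 (position 5): no conditioning environment matches → elsewhere allophone [ɡ].
Occurrence 3 (position 8): word-finally → [ɡ̚].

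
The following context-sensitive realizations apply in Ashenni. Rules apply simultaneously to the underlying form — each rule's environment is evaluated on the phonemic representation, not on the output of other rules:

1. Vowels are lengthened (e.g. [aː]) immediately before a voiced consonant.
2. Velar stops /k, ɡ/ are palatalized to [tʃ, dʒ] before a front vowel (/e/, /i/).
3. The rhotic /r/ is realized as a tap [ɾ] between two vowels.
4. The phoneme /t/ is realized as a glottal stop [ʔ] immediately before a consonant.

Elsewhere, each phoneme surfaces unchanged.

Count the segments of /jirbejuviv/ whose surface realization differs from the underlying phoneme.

Segments that undergo a rule: /i/ → [iː] (rule 1); /e/ → [eː] (rule 1); /u/ → [uː] (rule 1); /i/ → [iː] (rule 1).
All other segments surface unchanged.

4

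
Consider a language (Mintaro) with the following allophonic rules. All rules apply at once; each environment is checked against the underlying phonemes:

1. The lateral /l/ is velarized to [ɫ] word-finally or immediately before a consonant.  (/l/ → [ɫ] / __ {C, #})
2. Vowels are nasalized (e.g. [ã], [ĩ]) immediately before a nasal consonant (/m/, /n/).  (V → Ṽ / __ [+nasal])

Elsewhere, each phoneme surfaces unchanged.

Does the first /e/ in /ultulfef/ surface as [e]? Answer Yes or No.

/e/ (between /f/ and /f/) is in the target of rule 2 but the environment (before a nasal consonant) is not met → [e].
The actual realization is [e], which matches [e].

Yes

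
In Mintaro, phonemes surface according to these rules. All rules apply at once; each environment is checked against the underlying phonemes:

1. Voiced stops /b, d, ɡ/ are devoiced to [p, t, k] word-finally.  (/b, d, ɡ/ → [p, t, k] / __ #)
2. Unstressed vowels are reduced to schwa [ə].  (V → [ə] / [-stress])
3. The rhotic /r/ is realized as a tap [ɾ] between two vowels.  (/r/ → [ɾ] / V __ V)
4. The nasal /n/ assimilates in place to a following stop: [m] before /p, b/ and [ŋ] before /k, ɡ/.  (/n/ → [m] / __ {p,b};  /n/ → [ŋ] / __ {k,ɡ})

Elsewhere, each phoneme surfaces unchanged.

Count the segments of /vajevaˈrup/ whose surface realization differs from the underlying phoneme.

Segments that undergo a rule: /a/ → [ə] (rule 2); /e/ → [ə] (rule 2); /a/ → [ə] (rule 2); /r/ → [ɾ] (rule 3).
All other segments surface unchanged.

4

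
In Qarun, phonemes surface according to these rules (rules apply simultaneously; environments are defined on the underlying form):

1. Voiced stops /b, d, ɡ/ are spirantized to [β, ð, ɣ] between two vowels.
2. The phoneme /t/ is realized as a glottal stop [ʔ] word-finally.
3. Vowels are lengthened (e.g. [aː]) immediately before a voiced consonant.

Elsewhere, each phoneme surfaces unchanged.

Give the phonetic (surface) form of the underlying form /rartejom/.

[raːrteːjoːm]

Rule 3 applies to /a/ (between /r/ and /r/: before a voiced consonant) → [aː].
/t/ (between /r/ and /e/) fails the environment for rule 2, so it stays [t].
/e/ (between /t/ and /j/) occurs before a voiced consonant → [eː] by rule 3.
/o/ (between /j/ and /m/): before a voiced consonant, so rule 3 applies → [oː].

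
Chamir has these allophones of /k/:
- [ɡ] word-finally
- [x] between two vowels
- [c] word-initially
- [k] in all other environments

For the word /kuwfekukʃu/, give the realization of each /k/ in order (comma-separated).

Occurrence 1 (position 1): word-initially → [c].
Occurrence 2 (position 6): between two vowels → [x].
Occurrence 3 (position 8): no conditioning environment matches → elsewhere allophone [k].

[c], [x], [k]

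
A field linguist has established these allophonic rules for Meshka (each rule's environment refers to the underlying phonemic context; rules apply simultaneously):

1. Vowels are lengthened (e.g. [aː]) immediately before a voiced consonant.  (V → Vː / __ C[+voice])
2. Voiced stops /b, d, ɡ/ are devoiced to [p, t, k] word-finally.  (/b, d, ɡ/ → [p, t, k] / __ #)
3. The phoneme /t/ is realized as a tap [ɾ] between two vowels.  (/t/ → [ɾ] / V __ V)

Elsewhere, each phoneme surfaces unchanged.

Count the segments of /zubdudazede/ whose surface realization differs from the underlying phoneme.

4

Segments that undergo a rule: /u/ → [uː] (rule 1); /u/ → [uː] (rule 1); /a/ → [aː] (rule 1); /e/ → [eː] (rule 1).
All other segments surface unchanged.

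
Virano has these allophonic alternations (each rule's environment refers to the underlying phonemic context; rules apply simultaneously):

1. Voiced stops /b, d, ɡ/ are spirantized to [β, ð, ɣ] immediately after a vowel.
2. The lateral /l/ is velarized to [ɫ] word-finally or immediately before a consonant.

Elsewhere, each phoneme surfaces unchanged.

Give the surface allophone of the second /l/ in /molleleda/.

/l/ (between /l/ and /e/): rule 2 targets it, but not word-finally or immediately before a consonant → unchanged [l].

[l]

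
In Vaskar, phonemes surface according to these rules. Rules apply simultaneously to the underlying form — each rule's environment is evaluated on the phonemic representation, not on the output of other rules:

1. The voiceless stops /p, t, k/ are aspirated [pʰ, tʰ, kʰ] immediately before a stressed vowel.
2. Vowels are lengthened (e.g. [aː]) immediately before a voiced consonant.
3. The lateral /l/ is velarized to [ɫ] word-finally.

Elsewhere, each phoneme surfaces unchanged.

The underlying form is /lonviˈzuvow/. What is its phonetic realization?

[loːnviːˈzuːvoːw]

/l/ (word-initial) fails the environment for rule 3, so it stays [l].
Rule 2 applies to /o/ (between /l/ and /n/: before a voiced consonant) → [oː].
/n/ (between /o/ and /v/): no rule targets it → [n].
/v/ stays [v].
/i/ meets the environment for rule 2 (before a voiced consonant) → [iː].
/z/ — not in any rule's target class → [z].
/u/ (between /z/ and /v/) occurs before a voiced consonant → [uː] by rule 2.
/v/ (between /u/ and /o/) is unaffected → [v].
/o/ (between /v/ and /w/) occurs before a voiced consonant → [oː] by rule 2.
/w/ stays [w].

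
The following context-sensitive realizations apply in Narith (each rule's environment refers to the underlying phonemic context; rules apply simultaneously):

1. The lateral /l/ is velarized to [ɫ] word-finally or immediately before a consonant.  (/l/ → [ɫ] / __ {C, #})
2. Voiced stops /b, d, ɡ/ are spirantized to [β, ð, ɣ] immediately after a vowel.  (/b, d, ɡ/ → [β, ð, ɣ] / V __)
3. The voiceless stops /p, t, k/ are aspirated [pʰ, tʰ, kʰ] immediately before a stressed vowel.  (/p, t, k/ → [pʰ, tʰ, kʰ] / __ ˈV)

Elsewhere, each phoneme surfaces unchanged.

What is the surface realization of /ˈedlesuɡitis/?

[ˈeðlesuɣitis]

/e/ stays [e].
/d/ — between /e/ and /l/, immediately after a vowel — surfaces as [ð] (rule 2).
/l/ — between /d/ and /e/; rule 1 does not apply here → [l].
/e/ (between /l/ and /s/) is unaffected → [e].
/s/ (between /e/ and /u/) is unaffected → [s].
/u/ stays [u].
/ɡ/ — between /u/ and /i/, immediately after a vowel — surfaces as [ɣ] (rule 2).
/i/ (between /ɡ/ and /t/): no rule targets it → [i].
/t/ (between /i/ and /i/) fails the environment for rule 3, so it stays [t].
/i/ stays [i].
/s/ (word-final): no rule targets it → [s].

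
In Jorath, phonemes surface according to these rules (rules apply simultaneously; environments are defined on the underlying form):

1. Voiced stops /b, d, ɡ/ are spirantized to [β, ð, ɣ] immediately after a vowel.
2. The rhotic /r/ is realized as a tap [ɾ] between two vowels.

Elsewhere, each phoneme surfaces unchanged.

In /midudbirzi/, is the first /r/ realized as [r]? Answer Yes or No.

Yes

/r/ (between /i/ and /z/): rule 2 targets it, but not between two vowels → unchanged [r].
The actual realization is [r], which matches [r].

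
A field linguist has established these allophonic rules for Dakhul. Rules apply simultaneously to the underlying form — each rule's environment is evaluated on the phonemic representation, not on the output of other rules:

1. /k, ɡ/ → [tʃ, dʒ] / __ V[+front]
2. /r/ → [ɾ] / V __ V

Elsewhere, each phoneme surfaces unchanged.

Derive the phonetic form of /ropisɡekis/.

[ropisdʒetʃis]

/r/ (word-initial) fails the environment for rule 2, so it stays [r].
/o/ — not in any rule's target class → [o].
/p/ (between /o/ and /i/): no rule targets it → [p].
/i/ — not in any rule's target class → [i].
/s/ (between /i/ and /ɡ/) is unaffected → [s].
Rule 1 applies to /ɡ/ (between /s/ and /e/: before a front vowel) → [dʒ].
/e/ stays [e].
/k/ (between /e/ and /i/): before a front vowel, so rule 1 applies → [tʃ].
/i/ (between /k/ and /s/) is unaffected → [i].
/s/ (word-final) is unaffected → [s].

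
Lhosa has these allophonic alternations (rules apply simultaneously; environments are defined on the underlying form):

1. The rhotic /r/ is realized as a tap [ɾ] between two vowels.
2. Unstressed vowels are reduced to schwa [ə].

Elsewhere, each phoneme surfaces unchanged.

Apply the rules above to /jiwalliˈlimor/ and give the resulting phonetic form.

[jəwəlləˈlimər]

/j/ — not in any rule's target class → [j].
/i/ (between /j/ and /w/): in an unstressed syllable, so rule 2 applies → [ə].
/w/ stays [w].
/a/ (between /w/ and /l/): in an unstressed syllable, so rule 2 applies → [ə].
/l/ (between /a/ and /l/) is unaffected → [l].
/l/ (between /l/ and /i/): no rule targets it → [l].
/i/ (between /l/ and /l/) occurs in an unstressed syllable → [ə] by rule 2.
/l/ (between /i/ and /i/): no rule targets it → [l].
/i/ (between /l/ and /m/) is in the target of rule 2 but the environment (in an unstressed syllable) is not met → [i].
/m/ (between /i/ and /o/) is unaffected → [m].
/o/ (between /m/ and /r/) occurs in an unstressed syllable → [ə] by rule 2.
/r/ (word-final) is in the target of rule 1 but the environment (between two vowels) is not met → [r].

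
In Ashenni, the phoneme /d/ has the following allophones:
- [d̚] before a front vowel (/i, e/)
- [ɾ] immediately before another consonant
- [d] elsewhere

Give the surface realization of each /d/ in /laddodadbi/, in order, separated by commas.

[ɾ], [d], [d], [ɾ]

Occurrence 1 (position 3): immediately before another consonant → [ɾ].
Occurrence 2 (position 4): no conditioning environment matches → elsewhere allophone [d].
Occurrence 3 (position 6): no conditioning environment matches → elsewhere allophone [d].
Occurrence 4 (position 8): immediately before another consonant → [ɾ].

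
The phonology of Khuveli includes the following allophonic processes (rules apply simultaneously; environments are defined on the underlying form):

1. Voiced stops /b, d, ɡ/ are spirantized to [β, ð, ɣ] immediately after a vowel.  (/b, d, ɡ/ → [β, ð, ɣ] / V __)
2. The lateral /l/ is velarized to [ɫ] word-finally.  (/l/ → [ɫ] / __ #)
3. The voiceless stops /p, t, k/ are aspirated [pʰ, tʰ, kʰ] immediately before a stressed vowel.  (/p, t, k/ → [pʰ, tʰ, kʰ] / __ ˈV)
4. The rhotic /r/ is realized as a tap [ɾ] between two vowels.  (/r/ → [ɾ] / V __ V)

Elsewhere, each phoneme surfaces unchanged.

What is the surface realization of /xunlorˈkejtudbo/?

/x/ (word-initial): no rule targets it → [x].
/u/ (between /x/ and /n/) is unaffected → [u].
/n/ (between /u/ and /l/) is unaffected → [n].
/l/ (between /n/ and /o/): rule 2 targets it, but not word-finally → unchanged [l].
/o/ stays [o].
/r/ — between /o/ and /k/; rule 4 does not apply here → [r].
/k/ (between /r/ and /e/): immediately before a stressed vowel, so rule 3 applies → [kʰ].
/e/ (between /k/ and /j/): no rule targets it → [e].
/j/ (between /e/ and /t/) is unaffected → [j].
/t/ (between /j/ and /u/) fails the environment for rule 3, so it stays [t].
/u/ stays [u].
/d/ meets the environment for rule 1 (immediately after a vowel) → [ð].
/b/ (between /d/ and /o/): rule 1 targets it, but not immediately after a vowel → unchanged [b].
/o/ (word-final): no rule targets it → [o].

[xunlorˈkʰejtuðbo]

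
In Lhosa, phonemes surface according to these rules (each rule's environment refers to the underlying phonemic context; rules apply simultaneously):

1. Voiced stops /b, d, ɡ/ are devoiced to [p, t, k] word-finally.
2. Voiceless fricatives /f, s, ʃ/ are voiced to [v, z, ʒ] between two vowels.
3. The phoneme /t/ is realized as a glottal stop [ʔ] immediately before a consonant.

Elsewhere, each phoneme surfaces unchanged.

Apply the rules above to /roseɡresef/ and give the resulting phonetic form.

/r/ — not in any rule's target class → [r].
/o/ (between /r/ and /s/): no rule targets it → [o].
/s/ meets the environment for rule 2 (between two vowels) → [z].
/e/ (between /s/ and /ɡ/) is unaffected → [e].
/ɡ/ — between /e/ and /r/; rule 1 does not apply here → [ɡ].
/r/ (between /ɡ/ and /e/): no rule targets it → [r].
/e/ — not in any rule's target class → [e].
/s/ (between /e/ and /e/): between two vowels, so rule 2 applies → [z].
/e/ stays [e].
/f/ — word-final; rule 2 does not apply here → [f].

[rozeɡrezef]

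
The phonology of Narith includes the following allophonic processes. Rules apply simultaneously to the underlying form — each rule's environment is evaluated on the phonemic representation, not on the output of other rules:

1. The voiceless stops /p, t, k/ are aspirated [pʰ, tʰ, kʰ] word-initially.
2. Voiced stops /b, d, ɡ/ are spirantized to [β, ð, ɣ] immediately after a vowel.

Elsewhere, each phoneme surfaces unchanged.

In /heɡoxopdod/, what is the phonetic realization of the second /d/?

[ð]

/d/ meets the environment for rule 2 (immediately after a vowel) → [ð].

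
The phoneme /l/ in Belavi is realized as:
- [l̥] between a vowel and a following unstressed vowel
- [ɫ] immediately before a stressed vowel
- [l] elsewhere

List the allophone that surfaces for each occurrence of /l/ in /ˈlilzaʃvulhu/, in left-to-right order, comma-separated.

[ɫ], [l], [l]

Occurrence 1 (position 1): immediately before a stressed vowel → [ɫ].
Occurrence 2 (position 3): no conditioning environment matches → elsewhere allophone [l].
Occurrence 3 (position 9): no conditioning environment matches → elsewhere allophone [l].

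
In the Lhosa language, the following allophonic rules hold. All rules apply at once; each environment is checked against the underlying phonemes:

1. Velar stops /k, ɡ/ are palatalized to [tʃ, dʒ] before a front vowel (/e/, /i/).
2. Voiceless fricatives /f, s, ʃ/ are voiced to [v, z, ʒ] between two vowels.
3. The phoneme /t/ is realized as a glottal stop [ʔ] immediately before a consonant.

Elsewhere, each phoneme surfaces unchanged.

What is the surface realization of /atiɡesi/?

/t/ (between /a/ and /i/) is in the target of rule 3 but the environment (immediately before a consonant) is not met → [t].
/ɡ/ — between /i/ and /e/, before a front vowel — surfaces as [dʒ] (rule 1).
/s/ meets the environment for rule 2 (between two vowels) → [z].

[atidʒezi]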